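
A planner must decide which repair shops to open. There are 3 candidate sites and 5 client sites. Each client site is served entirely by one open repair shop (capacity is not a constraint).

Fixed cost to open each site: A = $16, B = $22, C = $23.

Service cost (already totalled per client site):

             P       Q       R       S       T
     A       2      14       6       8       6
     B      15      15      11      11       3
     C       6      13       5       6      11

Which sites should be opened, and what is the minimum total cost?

Open A only; minimum total cost 52.

For any fixed open set, each client site goes to its cheapest open site; total = fixed + service.
{A}: P→A 2, Q→A 14, R→A 6, S→A 8, T→A 6. Service 36; fixed 16; total 52.
{C}: service 41 + fixed 23 = 64
{A, B}: service 33 + fixed 38 = 71
{A, B, C}: service 29 + fixed 61 = 90
No other subset beats 52.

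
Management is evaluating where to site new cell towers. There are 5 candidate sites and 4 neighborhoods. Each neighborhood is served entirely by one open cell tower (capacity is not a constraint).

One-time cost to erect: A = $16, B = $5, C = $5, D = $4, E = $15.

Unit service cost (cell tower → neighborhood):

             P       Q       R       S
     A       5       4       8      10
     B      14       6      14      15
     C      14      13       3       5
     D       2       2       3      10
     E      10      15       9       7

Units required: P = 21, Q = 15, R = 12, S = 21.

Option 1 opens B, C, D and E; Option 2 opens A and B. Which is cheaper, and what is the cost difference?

Option 1: {B, C, D, E}: P→D 2·21=42, Q→D 2·15=30, R→C 3·12=36, S→C 5·21=105. Service 213; fixed 29; total 242.
Option 2: {A, B}: P→A 5·21=105, Q→A 4·15=60, R→A 8·12=96, S→A 10·21=210. Service 471; fixed 21; total 492.
Difference: |242 − 492| = 250.

Option 1 is cheaper by 250.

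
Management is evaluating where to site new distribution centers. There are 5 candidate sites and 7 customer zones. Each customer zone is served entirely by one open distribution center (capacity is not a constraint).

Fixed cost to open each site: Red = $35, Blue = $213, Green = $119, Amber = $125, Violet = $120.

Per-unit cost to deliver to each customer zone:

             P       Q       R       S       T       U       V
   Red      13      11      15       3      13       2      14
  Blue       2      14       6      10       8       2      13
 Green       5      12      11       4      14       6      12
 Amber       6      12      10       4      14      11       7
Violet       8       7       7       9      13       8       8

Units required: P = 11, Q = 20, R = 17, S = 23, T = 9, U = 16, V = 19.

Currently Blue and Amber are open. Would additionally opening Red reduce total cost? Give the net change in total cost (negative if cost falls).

Yes — net change −8 (cost falls by 8).

Current service cost with {Blue, Amber}: 693.
Adding Red: each customer zone re-picks its cheapest; new service cost 650, saving 43.
Extra fixed cost: 35. Net change = 35 − 43 = -8.
(Totals: 1031 → 1023.)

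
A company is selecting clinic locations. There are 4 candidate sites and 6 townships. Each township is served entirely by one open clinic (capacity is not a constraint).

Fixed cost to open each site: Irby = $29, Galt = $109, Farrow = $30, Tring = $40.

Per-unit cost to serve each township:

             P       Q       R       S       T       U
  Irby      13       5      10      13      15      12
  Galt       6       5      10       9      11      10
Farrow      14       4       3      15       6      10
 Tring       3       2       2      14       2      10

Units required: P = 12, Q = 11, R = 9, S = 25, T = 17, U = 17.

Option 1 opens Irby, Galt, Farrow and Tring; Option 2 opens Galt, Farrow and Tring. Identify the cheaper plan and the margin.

Option 2 is cheaper by 29.

Option 1: {Irby, Galt, Farrow, Tring}: P→Tring 3·12=36, Q→Tring 2·11=22, R→Tring 2·9=18, S→Galt 9·25=225, T→Tring 2·17=34, U→Galt 10·17=170. Service 505; fixed 208; total 713.
Option 2: {Galt, Farrow, Tring}: P→Tring 3·12=36, Q→Tring 2·11=22, R→Tring 2·9=18, S→Galt 9·25=225, T→Tring 2·17=34, U→Galt 10·17=170. Service 505; fixed 179; total 684.
Difference: |713 − 684| = 29.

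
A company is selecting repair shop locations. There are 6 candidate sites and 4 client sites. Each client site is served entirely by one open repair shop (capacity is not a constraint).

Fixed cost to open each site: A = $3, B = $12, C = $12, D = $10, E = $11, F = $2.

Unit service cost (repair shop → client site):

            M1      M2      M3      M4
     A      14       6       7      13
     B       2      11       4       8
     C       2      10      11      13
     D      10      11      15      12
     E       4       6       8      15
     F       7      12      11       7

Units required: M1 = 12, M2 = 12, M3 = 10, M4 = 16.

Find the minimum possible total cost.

For any fixed open set, each client site goes to its cheapest open site; total = fixed + service.
{A, B, F}: M1→B 2·12=24, M2→A 6·12=72, M3→B 4·10=40, M4→F 7·16=112. Service 248; fixed 17; total 265.
{B, E, F}: M1→B 2·12=24, M2→E 6·12=72, M3→B 4·10=40, M4→F 7·16=112. Service 248; fixed 25; total 273.
{A, B, D, F}: service 248 + fixed 27 = 275
{A, B, C, D, E, F}: service 248 + fixed 50 = 298
No other subset beats 265.

Minimum total cost: 265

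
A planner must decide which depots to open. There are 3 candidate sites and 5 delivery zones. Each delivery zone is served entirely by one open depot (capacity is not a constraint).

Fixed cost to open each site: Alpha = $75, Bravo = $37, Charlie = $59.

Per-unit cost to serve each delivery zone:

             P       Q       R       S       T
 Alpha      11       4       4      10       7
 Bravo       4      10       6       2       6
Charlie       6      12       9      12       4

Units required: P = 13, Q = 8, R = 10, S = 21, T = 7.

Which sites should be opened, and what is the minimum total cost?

Open Bravo only; minimum total cost 313.

For any fixed open set, each delivery zone goes to its cheapest open site; total = fixed + service.
{Bravo}: P→Bravo 4·13=52, Q→Bravo 10·8=80, R→Bravo 6·10=60, S→Bravo 2·21=42, T→Bravo 6·7=42. Service 276; fixed 37; total 313.
{Alpha, Bravo}: P→Bravo 4·13=52, Q→Alpha 4·8=32, R→Alpha 4·10=40, S→Bravo 2·21=42, T→Bravo 6·7=42. Service 208; fixed 112; total 320.
{Bravo, Charlie}: service 262 + fixed 96 = 358
{Alpha, Bravo, Charlie}: P→Bravo 4·13=52, Q→Alpha 4·8=32, R→Alpha 4·10=40, S→Bravo 2·21=42, T→Charlie 4·7=28. Service 194; fixed 171; total 365.
No other subset beats 313.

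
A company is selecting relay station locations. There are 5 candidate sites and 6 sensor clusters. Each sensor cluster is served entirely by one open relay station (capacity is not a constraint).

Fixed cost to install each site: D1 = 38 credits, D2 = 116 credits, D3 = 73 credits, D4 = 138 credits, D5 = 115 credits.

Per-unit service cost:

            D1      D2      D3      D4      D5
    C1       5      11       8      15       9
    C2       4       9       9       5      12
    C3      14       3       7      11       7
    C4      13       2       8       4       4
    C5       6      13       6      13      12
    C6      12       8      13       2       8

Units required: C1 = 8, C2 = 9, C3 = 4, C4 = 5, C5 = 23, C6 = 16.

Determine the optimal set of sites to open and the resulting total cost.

For any fixed open set, each sensor cluster goes to its cheapest open site; total = fixed + service.
{D1, D4}: C1→D1 5·8=40, C2→D1 4·9=36, C3→D4 11·4=44, C4→D4 4·5=20, C5→D1 6·23=138, C6→D4 2·16=32. Service 310; fixed 176; total 486.
{D1, D2}: service 364 + fixed 154 = 518
{D3, D4}: C1→D3 8·8=64, C2→D4 5·9=45, C3→D3 7·4=28, C4→D4 4·5=20, C5→D3 6·23=138, C6→D4 2·16=32. Service 327; fixed 211; total 538.
{D1, D2, D3, D4, D5}: service 268 + fixed 480 = 748
No other subset beats 486.

Open D1 and D4; minimum total cost 486.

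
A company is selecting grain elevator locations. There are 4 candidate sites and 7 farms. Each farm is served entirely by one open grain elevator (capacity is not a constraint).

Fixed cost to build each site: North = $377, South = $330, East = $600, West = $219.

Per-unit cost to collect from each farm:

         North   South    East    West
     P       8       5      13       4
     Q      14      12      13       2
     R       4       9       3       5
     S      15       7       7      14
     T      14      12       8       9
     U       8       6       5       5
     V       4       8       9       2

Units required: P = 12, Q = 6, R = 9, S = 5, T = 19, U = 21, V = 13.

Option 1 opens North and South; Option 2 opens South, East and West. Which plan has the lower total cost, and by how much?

Option 1 is cheaper by 238.

Option 1: {North, South}: P→South 5·12=60, Q→South 12·6=72, R→North 4·9=36, S→South 7·5=35, T→South 12·19=228, U→South 6·21=126, V→North 4·13=52. Service 609; fixed 707; total 1316.
Option 2: {South, East, West}: P→West 4·12=48, Q→West 2·6=12, R→East 3·9=27, S→South 7·5=35, T→East 8·19=152, U→East 5·21=105, V→West 2·13=26. Service 405; fixed 1149; total 1554.
Difference: |1316 − 1554| = 238.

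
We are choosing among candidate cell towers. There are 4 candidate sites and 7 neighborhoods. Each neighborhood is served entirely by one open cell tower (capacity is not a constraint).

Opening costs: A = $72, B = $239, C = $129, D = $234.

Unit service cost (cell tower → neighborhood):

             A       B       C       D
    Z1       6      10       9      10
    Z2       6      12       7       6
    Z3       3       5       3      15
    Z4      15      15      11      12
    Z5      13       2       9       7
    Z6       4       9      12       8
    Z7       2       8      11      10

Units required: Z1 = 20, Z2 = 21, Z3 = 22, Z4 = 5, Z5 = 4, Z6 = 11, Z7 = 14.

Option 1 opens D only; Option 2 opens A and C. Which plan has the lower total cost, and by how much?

Option 2 is cheaper by 530.

Option 1: {D}: Z1→D 10·20=200, Z2→D 6·21=126, Z3→D 15·22=330, Z4→D 12·5=60, Z5→D 7·4=28, Z6→D 8·11=88, Z7→D 10·14=140. Service 972; fixed 234; total 1206.
Option 2: {A, C}: Z1→A 6·20=120, Z2→A 6·21=126, Z3→A 3·22=66, Z4→C 11·5=55, Z5→C 9·4=36, Z6→A 4·11=44, Z7→A 2·14=28. Service 475; fixed 201; total 676.
Difference: |1206 − 676| = 530.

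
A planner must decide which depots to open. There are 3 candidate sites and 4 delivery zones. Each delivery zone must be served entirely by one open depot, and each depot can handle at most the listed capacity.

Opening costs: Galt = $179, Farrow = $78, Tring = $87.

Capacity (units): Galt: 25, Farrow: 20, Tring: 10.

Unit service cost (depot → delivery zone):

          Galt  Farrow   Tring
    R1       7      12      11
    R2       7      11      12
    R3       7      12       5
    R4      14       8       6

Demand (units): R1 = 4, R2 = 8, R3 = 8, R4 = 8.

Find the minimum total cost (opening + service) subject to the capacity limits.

Open {Farrow, Tring}: R1→Farrow 12·4=48, R2→Farrow 11·8=88, R3→Tring 5·8=40, R4→Farrow 8·8=64.
Loads: Farrow carries 20/20, Tring carries 8/10. Service 240; fixed 165; total 405.
Next best feasible plan costs 445.

Minimum total cost: 405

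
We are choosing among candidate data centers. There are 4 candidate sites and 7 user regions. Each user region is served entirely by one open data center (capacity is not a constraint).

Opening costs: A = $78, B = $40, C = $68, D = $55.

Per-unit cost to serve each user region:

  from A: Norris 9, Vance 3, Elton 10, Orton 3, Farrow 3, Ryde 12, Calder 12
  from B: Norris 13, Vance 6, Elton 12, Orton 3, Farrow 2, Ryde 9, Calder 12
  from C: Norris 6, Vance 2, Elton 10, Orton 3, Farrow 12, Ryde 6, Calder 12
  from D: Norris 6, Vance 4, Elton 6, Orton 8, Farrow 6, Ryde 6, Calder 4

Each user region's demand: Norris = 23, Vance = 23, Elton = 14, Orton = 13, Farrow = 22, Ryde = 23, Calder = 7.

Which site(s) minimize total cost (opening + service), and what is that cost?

For any fixed open set, each user region goes to its cheapest open site; total = fixed + service.
{B, D}: Norris→D 6·23=138, Vance→D 4·23=92, Elton→D 6·14=84, Orton→B 3·13=39, Farrow→B 2·22=44, Ryde→D 6·23=138, Calder→D 4·7=28. Service 563; fixed 95; total 658.
{B, C, D}: Norris→C 6·23=138, Vance→C 2·23=46, Elton→D 6·14=84, Orton→B 3·13=39, Farrow→B 2·22=44, Ryde→C 6·23=138, Calder→D 4·7=28. Service 517; fixed 163; total 680.
{A, D}: service 562 + fixed 133 = 695
{A, B, C, D}: Norris→C 6·23=138, Vance→C 2·23=46, Elton→D 6·14=84, Orton→A 3·13=39, Farrow→B 2·22=44, Ryde→C 6·23=138, Calder→D 4·7=28. Service 517; fixed 241; total 758.
(All 15 nonempty subsets were checked; B and D is lowest.)

Open B and D; minimum total cost 658.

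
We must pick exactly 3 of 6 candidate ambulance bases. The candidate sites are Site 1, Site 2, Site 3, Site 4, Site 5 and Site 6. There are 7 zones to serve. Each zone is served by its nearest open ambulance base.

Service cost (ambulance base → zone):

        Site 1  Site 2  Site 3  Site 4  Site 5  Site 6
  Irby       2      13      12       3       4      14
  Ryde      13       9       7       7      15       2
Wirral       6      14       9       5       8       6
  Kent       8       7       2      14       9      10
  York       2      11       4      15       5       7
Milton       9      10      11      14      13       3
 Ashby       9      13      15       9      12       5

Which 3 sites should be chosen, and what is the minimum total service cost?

Choose Site 1, Site 3 and Site 6; total service cost 22.

With exactly 3 open, each zone uses its cheapest among the chosen.
{Site 1, Site 3, Site 6}: Irby→Site 1 2, Ryde→Site 6 2, Wirral→Site 1 6, Kent→Site 3 2, York→Site 1 2, Milton→Site 6 3, Ashby→Site 6 5. Service cost 22.
{Site 3, Site 4, Site 6}: service cost 24
{Site 3, Site 5, Site 6}: service cost 26
Among all 20 size-3 choices, {Site 1, Site 3, Site 6} is lowest.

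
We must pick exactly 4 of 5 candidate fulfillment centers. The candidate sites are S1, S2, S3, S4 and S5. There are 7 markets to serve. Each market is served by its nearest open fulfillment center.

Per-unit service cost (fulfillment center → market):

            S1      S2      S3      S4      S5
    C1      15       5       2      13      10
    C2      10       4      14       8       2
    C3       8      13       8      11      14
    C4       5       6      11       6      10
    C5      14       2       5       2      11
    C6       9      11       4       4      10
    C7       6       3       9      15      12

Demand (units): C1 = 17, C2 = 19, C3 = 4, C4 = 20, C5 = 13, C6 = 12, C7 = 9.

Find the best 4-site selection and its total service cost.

Choose S1, S2, S3 and S5; total service cost 305.

With exactly 4 open, each market uses its cheapest among the chosen.
{S1, S2, S3, S5}: C1→S3 2·17=34, C2→S5 2·19=38, C3→S1 8·4=32, C4→S1 5·20=100, C5→S2 2·13=26, C6→S3 4·12=48, C7→S2 3·9=27. Service cost 305.
{S2, S3, S4, S5}: service cost 325
{S1, S3, S4, S5}: service cost 332
Among all 5 size-4 choices, {S1, S2, S3, S5} is lowest.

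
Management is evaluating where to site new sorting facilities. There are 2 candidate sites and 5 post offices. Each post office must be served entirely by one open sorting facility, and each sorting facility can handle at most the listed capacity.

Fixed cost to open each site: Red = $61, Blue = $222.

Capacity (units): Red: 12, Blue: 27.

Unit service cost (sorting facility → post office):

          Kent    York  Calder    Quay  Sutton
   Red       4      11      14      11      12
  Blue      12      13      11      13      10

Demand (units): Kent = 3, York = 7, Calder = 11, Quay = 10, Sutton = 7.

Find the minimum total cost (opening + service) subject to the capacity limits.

Minimum total cost: 764

Open {Red, Blue}: Kent→Blue 12·3=36, York→Blue 13·7=91, Calder→Red 14·11=154, Quay→Blue 13·10=130, Sutton→Blue 10·7=70.
Loads: Red carries 11/12, Blue carries 27/27. Service 481; fixed 283; total 764.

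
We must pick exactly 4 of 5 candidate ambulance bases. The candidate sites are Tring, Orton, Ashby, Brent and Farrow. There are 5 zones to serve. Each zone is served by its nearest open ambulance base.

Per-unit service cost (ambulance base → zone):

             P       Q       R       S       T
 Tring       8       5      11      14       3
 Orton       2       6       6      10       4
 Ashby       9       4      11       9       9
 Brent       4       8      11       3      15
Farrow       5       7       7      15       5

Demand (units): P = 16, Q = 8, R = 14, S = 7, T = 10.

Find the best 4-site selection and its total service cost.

Choose Tring, Orton, Ashby and Brent; total service cost 199.

With exactly 4 open, each zone uses its cheapest among the chosen.
{Tring, Orton, Ashby, Brent}: P→Orton 2·16=32, Q→Ashby 4·8=32, R→Orton 6·14=84, S→Brent 3·7=21, T→Tring 3·10=30. Service cost 199.
{Tring, Orton, Brent, Farrow}: service cost 207
{Orton, Ashby, Brent, Farrow}: service cost 209
Among all 5 size-4 choices, {Tring, Orton, Ashby, Brent} is lowest.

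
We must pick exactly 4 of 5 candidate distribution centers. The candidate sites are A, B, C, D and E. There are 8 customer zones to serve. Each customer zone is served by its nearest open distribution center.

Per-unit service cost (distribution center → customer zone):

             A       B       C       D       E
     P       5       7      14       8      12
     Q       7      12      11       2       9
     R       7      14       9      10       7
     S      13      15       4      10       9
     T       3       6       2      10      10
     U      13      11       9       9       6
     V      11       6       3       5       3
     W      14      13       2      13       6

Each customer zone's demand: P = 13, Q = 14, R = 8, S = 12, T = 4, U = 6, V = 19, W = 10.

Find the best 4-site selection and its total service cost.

Choose A, C, D and E; total service cost 318.

With exactly 4 open, each customer zone uses its cheapest among the chosen.
{A, C, D, E}: P→A 5·13=65, Q→D 2·14=28, R→A 7·8=56, S→C 4·12=48, T→C 2·4=8, U→E 6·6=36, V→C 3·19=57, W→C 2·10=20. Service cost 318.
{A, B, C, D}: service cost 336
{B, C, D, E}: service cost 344
Among all 5 size-4 choices, {A, C, D, E} is lowest.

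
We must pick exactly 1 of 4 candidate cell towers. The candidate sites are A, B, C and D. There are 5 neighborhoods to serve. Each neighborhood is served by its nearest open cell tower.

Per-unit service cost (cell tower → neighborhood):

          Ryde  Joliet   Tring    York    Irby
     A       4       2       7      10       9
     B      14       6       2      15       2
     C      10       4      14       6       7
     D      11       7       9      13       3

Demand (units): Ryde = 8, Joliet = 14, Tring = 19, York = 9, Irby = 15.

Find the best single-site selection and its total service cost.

With exactly 1 open, each neighborhood uses its cheapest among the chosen.
{B}: Ryde→B 14·8=112, Joliet→B 6·14=84, Tring→B 2·19=38, York→B 15·9=135, Irby→B 2·15=30. Service cost 399.
{A}: service cost 418
{D}: service cost 519
Among all 4 size-1 choices, {B} is lowest.

Choose B only; total service cost 399.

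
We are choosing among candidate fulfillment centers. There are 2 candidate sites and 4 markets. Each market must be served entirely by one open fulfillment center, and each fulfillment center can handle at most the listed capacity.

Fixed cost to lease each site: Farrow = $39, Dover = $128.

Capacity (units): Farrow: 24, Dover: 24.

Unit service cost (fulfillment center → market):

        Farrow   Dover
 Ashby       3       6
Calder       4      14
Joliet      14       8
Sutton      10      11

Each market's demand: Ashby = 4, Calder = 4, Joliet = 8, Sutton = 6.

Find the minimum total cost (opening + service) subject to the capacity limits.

Minimum total cost: 239

Open {Farrow}: Ashby→Farrow 3·4=12, Calder→Farrow 4·4=16, Joliet→Farrow 14·8=112, Sutton→Farrow 10·6=60.
Loads: Farrow carries 22/24. Service 200; fixed 39; total 239.
Next best feasible plan costs 319.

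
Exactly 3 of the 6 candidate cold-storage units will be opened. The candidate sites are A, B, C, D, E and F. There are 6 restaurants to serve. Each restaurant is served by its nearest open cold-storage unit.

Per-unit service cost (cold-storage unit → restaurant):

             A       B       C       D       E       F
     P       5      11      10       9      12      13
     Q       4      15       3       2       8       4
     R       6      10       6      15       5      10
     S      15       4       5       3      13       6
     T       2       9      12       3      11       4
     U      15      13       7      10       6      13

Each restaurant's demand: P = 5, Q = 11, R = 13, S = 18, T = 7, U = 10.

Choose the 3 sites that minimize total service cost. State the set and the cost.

With exactly 3 open, each restaurant uses its cheapest among the chosen.
{A, D, E}: P→A 5·5=25, Q→D 2·11=22, R→E 5·13=65, S→D 3·18=54, T→A 2·7=14, U→E 6·10=60. Service cost 240.
{A, C, D}: service cost 263
{B, D, E}: service cost 267
Among all 20 size-3 choices, {A, D, E} is lowest.

Choose A, D and E; total service cost 240.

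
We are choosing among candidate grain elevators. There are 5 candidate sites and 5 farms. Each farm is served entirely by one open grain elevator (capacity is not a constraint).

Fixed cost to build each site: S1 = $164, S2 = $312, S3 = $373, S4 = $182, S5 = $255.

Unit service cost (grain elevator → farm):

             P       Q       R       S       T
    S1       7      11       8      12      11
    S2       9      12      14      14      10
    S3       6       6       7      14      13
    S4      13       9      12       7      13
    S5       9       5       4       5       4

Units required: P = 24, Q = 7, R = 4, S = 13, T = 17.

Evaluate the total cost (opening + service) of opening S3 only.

Each farm is assigned to its cheapest site among the open ones.
{S3}: P→S3 6·24=144, Q→S3 6·7=42, R→S3 7·4=28, S→S3 14·13=182, T→S3 13·17=221. Service 617; fixed 373; total 990.

Total cost: 990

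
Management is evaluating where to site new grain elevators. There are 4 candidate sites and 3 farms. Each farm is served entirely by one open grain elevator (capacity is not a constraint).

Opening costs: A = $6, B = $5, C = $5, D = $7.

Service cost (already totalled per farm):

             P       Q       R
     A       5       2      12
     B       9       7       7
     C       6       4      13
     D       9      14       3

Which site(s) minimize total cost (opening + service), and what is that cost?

Open A and D; minimum total cost 23.

For any fixed open set, each farm goes to its cheapest open site; total = fixed + service.
{A, D}: P→A 5, Q→A 2, R→D 3. Service 10; fixed 13; total 23.
{A}: service 19 + fixed 6 = 25
{A, B}: service 14 + fixed 11 = 25
{A, B, C, D}: service 10 + fixed 23 = 33
(All 15 nonempty subsets were checked; A and D is lowest.)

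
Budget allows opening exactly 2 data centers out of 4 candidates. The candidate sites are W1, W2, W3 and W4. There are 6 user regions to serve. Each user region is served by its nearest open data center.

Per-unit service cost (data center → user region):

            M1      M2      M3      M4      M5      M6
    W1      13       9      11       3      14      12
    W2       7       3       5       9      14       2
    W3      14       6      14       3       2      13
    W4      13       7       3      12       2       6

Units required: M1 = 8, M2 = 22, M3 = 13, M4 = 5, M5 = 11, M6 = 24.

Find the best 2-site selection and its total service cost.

Choose W2 and W3; total service cost 272.

With exactly 2 open, each user region uses its cheapest among the chosen.
{W2, W3}: M1→W2 7·8=56, M2→W2 3·22=66, M3→W2 5·13=65, M4→W3 3·5=15, M5→W3 2·11=22, M6→W2 2·24=48. Service cost 272.
{W2, W4}: service cost 276
{W1, W2}: service cost 404
Among all 6 size-2 choices, {W2, W3} is lowest.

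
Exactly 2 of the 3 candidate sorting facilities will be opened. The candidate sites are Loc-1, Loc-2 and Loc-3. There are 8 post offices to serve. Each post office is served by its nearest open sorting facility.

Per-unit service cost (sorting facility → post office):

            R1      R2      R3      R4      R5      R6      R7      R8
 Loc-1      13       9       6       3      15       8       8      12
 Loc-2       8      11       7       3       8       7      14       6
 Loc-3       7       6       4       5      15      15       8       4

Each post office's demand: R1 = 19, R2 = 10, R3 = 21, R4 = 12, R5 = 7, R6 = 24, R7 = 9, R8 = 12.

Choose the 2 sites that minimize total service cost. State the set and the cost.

Choose Loc-2 and Loc-3; total service cost 657.

With exactly 2 open, each post office uses its cheapest among the chosen.
{Loc-2, Loc-3}: R1→Loc-3 7·19=133, R2→Loc-3 6·10=60, R3→Loc-3 4·21=84, R4→Loc-2 3·12=36, R5→Loc-2 8·7=56, R6→Loc-2 7·24=168, R7→Loc-3 8·9=72, R8→Loc-3 4·12=48. Service cost 657.
{Loc-1, Loc-3}: service cost 730
{Loc-1, Loc-2}: service cost 772
Among all 3 size-2 choices, {Loc-2, Loc-3} is lowest.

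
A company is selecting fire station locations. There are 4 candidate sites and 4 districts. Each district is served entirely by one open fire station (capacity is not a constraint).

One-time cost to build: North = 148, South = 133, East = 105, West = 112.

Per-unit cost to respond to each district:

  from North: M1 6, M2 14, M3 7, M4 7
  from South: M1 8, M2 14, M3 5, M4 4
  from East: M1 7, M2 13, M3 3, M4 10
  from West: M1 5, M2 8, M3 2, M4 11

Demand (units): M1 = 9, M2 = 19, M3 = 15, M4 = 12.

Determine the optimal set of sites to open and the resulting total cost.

Open West only; minimum total cost 471.

For any fixed open set, each district goes to its cheapest open site; total = fixed + service.
{West}: M1→West 5·9=45, M2→West 8·19=152, M3→West 2·15=30, M4→West 11·12=132. Service 359; fixed 112; total 471.
{South, West}: M1→West 5·9=45, M2→West 8·19=152, M3→West 2·15=30, M4→South 4·12=48. Service 275; fixed 245; total 520.
{East, West}: M1→West 5·9=45, M2→West 8·19=152, M3→West 2·15=30, M4→East 10·12=120. Service 347; fixed 217; total 564.
{North, South, East, West}: service 275 + fixed 498 = 773
No other subset beats 471.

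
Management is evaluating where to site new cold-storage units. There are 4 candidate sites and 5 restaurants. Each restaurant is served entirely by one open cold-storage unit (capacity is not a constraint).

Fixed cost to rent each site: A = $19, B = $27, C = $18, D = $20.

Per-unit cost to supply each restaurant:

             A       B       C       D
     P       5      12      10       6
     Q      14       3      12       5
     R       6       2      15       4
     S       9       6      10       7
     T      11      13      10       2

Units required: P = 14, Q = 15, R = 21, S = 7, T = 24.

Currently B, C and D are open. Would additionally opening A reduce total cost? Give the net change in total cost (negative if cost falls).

No — net change +5 (cost rises by 5).

Current service cost with {B, C, D}: 261.
Adding A: each restaurant re-picks its cheapest; new service cost 247, saving 14.
Extra fixed cost: 19. Net change = 19 − 14 = 5.
(Totals: 326 → 331.)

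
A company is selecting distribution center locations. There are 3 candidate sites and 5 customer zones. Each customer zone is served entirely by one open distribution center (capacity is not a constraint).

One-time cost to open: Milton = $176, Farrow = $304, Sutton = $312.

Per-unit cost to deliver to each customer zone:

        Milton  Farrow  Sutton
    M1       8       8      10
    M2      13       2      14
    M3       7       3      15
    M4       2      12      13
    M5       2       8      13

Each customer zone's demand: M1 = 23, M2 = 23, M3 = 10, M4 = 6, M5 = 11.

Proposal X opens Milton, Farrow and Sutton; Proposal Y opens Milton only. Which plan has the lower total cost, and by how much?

Proposal X: {Milton, Farrow, Sutton}: M1→Milton 8·23=184, M2→Farrow 2·23=46, M3→Farrow 3·10=30, M4→Milton 2·6=12, M5→Milton 2·11=22. Service 294; fixed 792; total 1086.
Proposal Y: {Milton}: M1→Milton 8·23=184, M2→Milton 13·23=299, M3→Milton 7·10=70, M4→Milton 2·6=12, M5→Milton 2·11=22. Service 587; fixed 176; total 763.
Difference: |1086 − 763| = 323.

Proposal Y is cheaper by 323.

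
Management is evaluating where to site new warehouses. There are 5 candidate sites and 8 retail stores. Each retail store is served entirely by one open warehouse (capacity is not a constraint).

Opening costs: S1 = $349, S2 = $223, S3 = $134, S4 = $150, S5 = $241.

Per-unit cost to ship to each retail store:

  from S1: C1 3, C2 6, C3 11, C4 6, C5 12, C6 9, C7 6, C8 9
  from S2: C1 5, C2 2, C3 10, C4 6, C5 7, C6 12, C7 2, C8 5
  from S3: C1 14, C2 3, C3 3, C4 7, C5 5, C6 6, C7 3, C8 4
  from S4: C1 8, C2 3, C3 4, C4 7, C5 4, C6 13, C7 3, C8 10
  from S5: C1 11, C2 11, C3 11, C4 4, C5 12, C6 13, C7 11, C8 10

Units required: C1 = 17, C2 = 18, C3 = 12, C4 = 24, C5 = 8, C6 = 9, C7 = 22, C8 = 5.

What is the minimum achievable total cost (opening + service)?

For any fixed open set, each retail store goes to its cheapest open site; total = fixed + service.
{S3}: C1→S3 14·17=238, C2→S3 3·18=54, C3→S3 3·12=36, C4→S3 7·24=168, C5→S3 5·8=40, C6→S3 6·9=54, C7→S3 3·22=66, C8→S3 4·5=20. Service 676; fixed 134; total 810.
{S2, S3}: service 459 + fixed 357 = 816
{S4}: service 671 + fixed 150 = 821
{S1, S2, S3, S4, S5}: service 369 + fixed 1097 = 1466
No other subset beats 810.

Minimum total cost: 810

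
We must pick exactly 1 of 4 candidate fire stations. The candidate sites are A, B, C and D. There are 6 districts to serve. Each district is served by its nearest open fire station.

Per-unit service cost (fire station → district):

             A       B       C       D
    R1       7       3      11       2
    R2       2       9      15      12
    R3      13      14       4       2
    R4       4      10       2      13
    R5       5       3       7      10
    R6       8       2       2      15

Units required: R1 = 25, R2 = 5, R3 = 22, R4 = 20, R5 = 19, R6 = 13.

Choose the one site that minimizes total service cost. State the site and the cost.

With exactly 1 open, each district uses its cheapest among the chosen.
{C}: R1→C 11·25=275, R2→C 15·5=75, R3→C 4·22=88, R4→C 2·20=40, R5→C 7·19=133, R6→C 2·13=26. Service cost 637.
{B}: service cost 711
{A}: service cost 750
Among all 4 size-1 choices, {C} is lowest.

Choose C only; total service cost 637.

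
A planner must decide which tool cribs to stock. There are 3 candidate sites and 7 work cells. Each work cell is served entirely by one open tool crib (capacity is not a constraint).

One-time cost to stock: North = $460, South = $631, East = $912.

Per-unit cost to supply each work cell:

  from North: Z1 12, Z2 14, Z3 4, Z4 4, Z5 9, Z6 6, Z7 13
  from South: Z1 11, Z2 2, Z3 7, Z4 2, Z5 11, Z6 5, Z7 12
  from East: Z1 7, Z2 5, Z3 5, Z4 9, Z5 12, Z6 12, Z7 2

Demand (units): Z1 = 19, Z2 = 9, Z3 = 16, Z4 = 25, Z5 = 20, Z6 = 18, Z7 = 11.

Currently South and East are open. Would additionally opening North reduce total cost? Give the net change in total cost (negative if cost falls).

No — net change +404 (cost rises by 404).

Current service cost with {South, East}: 613.
Adding North: each work cell re-picks its cheapest; new service cost 557, saving 56.
Extra fixed cost: 460. Net change = 460 − 56 = 404.
(Totals: 2156 → 2560.)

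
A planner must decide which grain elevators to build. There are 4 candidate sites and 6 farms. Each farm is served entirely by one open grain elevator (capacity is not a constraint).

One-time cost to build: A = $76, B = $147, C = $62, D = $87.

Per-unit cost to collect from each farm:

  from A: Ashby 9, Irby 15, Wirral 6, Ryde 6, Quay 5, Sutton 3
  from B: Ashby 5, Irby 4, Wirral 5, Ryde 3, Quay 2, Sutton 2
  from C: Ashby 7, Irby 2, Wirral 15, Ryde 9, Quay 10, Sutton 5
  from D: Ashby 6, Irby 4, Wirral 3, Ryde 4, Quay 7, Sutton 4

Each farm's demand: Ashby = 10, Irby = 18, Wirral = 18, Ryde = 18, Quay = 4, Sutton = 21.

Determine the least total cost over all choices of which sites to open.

For any fixed open set, each farm goes to its cheapest open site; total = fixed + service.
{D}: Ashby→D 6·10=60, Irby→D 4·18=72, Wirral→D 3·18=54, Ryde→D 4·18=72, Quay→D 7·4=28, Sutton→D 4·21=84. Service 370; fixed 87; total 457.
{B}: Ashby→B 5·10=50, Irby→B 4·18=72, Wirral→B 5·18=90, Ryde→B 3·18=54, Quay→B 2·4=8, Sutton→B 2·21=42. Service 316; fixed 147; total 463.
{C, D}: Ashby→D 6·10=60, Irby→C 2·18=36, Wirral→D 3·18=54, Ryde→D 4·18=72, Quay→D 7·4=28, Sutton→D 4·21=84. Service 334; fixed 149; total 483.
{A, B, C, D}: Ashby→B 5·10=50, Irby→C 2·18=36, Wirral→D 3·18=54, Ryde→B 3·18=54, Quay→B 2·4=8, Sutton→B 2·21=42. Service 244; fixed 372; total 616.
No other subset beats 457.

Minimum total cost: 457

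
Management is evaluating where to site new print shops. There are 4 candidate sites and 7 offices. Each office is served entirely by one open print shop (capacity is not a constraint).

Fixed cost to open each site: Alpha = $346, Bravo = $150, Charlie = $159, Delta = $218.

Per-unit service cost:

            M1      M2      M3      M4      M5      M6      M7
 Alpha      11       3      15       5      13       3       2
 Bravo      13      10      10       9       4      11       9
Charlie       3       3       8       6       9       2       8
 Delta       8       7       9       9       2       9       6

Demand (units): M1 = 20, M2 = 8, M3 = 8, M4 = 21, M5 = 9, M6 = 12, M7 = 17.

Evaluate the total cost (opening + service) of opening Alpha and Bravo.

Total cost: 1031

Each office is assigned to its cheapest site among the open ones.
{Alpha, Bravo}: M1→Alpha 11·20=220, M2→Alpha 3·8=24, M3→Bravo 10·8=80, M4→Alpha 5·21=105, M5→Bravo 4·9=36, M6→Alpha 3·12=36, M7→Alpha 2·17=34. Service 535; fixed 496; total 1031.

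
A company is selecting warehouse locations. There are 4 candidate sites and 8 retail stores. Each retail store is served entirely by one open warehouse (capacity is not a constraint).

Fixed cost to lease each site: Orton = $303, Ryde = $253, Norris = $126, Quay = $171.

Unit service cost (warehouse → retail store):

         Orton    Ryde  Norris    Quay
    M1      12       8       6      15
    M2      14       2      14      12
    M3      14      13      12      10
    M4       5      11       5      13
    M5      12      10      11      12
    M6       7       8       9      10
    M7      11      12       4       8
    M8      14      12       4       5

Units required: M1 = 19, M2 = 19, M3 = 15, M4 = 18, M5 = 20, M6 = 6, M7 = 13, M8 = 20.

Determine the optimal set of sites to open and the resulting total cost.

Open Ryde and Norris; minimum total cost 1181.

For any fixed open set, each retail store goes to its cheapest open site; total = fixed + service.
{Ryde, Norris}: M1→Norris 6·19=114, M2→Ryde 2·19=38, M3→Norris 12·15=180, M4→Norris 5·18=90, M5→Ryde 10·20=200, M6→Ryde 8·6=48, M7→Norris 4·13=52, M8→Norris 4·20=80. Service 802; fixed 379; total 1181.
{Norris}: service 1056 + fixed 126 = 1182
{Norris, Quay}: M1→Norris 6·19=114, M2→Quay 12·19=228, M3→Quay 10·15=150, M4→Norris 5·18=90, M5→Norris 11·20=220, M6→Norris 9·6=54, M7→Norris 4·13=52, M8→Norris 4·20=80. Service 988; fixed 297; total 1285.
{Orton, Ryde, Norris, Quay}: M1→Norris 6·19=114, M2→Ryde 2·19=38, M3→Quay 10·15=150, M4→Orton 5·18=90, M5→Ryde 10·20=200, M6→Orton 7·6=42, M7→Norris 4·13=52, M8→Norris 4·20=80. Service 766; fixed 853; total 1619.
No other subset beats 1181.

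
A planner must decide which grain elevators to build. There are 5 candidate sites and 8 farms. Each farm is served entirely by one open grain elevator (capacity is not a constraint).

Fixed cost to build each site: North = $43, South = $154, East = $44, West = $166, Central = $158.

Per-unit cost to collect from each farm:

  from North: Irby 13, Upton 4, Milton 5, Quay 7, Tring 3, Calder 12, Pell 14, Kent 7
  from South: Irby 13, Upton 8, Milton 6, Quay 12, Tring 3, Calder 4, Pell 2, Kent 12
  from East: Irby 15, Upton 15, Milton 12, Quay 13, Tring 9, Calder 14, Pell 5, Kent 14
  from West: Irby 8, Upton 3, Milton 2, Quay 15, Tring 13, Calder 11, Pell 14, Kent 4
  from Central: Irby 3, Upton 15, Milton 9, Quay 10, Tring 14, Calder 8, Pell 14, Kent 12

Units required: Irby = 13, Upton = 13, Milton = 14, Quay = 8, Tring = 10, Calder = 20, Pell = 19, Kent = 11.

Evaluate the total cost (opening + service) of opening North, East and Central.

Total cost: 824

Each farm is assigned to its cheapest site among the open ones.
{North, East, Central}: Irby→Central 3·13=39, Upton→North 4·13=52, Milton→North 5·14=70, Quay→North 7·8=56, Tring→North 3·10=30, Calder→Central 8·20=160, Pell→East 5·19=95, Kent→North 7·11=77. Service 579; fixed 245; total 824.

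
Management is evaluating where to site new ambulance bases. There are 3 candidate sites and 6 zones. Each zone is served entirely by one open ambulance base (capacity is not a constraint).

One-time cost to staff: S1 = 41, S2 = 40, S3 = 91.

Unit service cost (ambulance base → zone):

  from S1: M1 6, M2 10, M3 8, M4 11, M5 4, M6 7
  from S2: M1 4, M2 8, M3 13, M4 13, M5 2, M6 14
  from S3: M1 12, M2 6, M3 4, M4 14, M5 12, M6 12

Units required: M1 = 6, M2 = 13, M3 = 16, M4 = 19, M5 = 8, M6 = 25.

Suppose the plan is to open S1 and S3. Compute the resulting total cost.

Total cost: 726

Each zone is assigned to its cheapest site among the open ones.
{S1, S3}: M1→S1 6·6=36, M2→S3 6·13=78, M3→S3 4·16=64, M4→S1 11·19=209, M5→S1 4·8=32, M6→S1 7·25=175. Service 594; fixed 132; total 726.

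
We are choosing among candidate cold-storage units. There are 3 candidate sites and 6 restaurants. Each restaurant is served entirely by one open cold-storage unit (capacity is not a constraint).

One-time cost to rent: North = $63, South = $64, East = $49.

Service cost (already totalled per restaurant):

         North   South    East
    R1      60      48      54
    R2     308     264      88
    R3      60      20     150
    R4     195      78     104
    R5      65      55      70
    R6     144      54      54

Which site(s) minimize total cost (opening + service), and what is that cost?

Open South and East; minimum total cost 456.

For any fixed open set, each restaurant goes to its cheapest open site; total = fixed + service.
{South, East}: R1→South 48, R2→East 88, R3→South 20, R4→South 78, R5→South 55, R6→South 54. Service 343; fixed 113; total 456.
{North, South, East}: service 343 + fixed 176 = 519
{North, East}: service 425 + fixed 112 = 537
{East}: service 520 + fixed 49 = 569
(All 7 nonempty subsets were checked; South and East is lowest.)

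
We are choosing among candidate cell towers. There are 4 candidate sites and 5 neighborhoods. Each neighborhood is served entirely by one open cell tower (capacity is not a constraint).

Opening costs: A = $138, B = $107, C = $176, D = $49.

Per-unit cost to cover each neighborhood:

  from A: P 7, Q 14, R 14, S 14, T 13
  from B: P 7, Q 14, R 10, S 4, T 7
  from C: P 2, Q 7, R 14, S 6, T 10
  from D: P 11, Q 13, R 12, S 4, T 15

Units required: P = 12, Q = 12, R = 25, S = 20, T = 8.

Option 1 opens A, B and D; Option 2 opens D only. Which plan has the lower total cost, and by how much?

Option 1: {A, B, D}: P→A 7·12=84, Q→D 13·12=156, R→B 10·25=250, S→B 4·20=80, T→B 7·8=56. Service 626; fixed 294; total 920.
Option 2: {D}: P→D 11·12=132, Q→D 13·12=156, R→D 12·25=300, S→D 4·20=80, T→D 15·8=120. Service 788; fixed 49; total 837.
Difference: |920 − 837| = 83.

Option 2 is cheaper by 83.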